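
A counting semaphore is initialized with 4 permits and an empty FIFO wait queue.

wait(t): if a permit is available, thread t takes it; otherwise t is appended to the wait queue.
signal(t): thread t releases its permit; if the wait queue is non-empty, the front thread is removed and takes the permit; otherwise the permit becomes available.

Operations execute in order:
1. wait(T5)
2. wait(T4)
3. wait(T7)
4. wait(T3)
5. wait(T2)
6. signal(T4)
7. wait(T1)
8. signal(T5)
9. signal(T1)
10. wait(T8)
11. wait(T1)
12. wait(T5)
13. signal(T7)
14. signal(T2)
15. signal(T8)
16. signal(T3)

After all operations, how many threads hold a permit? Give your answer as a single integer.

Answer: 2

Derivation:
Step 1: wait(T5) -> count=3 queue=[] holders={T5}
Step 2: wait(T4) -> count=2 queue=[] holders={T4,T5}
Step 3: wait(T7) -> count=1 queue=[] holders={T4,T5,T7}
Step 4: wait(T3) -> count=0 queue=[] holders={T3,T4,T5,T7}
Step 5: wait(T2) -> count=0 queue=[T2] holders={T3,T4,T5,T7}
Step 6: signal(T4) -> count=0 queue=[] holders={T2,T3,T5,T7}
Step 7: wait(T1) -> count=0 queue=[T1] holders={T2,T3,T5,T7}
Step 8: signal(T5) -> count=0 queue=[] holders={T1,T2,T3,T7}
Step 9: signal(T1) -> count=1 queue=[] holders={T2,T3,T7}
Step 10: wait(T8) -> count=0 queue=[] holders={T2,T3,T7,T8}
Step 11: wait(T1) -> count=0 queue=[T1] holders={T2,T3,T7,T8}
Step 12: wait(T5) -> count=0 queue=[T1,T5] holders={T2,T3,T7,T8}
Step 13: signal(T7) -> count=0 queue=[T5] holders={T1,T2,T3,T8}
Step 14: signal(T2) -> count=0 queue=[] holders={T1,T3,T5,T8}
Step 15: signal(T8) -> count=1 queue=[] holders={T1,T3,T5}
Step 16: signal(T3) -> count=2 queue=[] holders={T1,T5}
Final holders: {T1,T5} -> 2 thread(s)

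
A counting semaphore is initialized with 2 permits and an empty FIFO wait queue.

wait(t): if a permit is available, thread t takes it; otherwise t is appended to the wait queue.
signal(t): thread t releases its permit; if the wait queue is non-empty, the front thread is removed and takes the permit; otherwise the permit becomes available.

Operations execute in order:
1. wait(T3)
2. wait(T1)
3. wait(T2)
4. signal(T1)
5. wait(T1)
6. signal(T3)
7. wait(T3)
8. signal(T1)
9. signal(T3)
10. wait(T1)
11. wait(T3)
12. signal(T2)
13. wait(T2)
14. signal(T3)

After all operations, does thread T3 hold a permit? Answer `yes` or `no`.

Step 1: wait(T3) -> count=1 queue=[] holders={T3}
Step 2: wait(T1) -> count=0 queue=[] holders={T1,T3}
Step 3: wait(T2) -> count=0 queue=[T2] holders={T1,T3}
Step 4: signal(T1) -> count=0 queue=[] holders={T2,T3}
Step 5: wait(T1) -> count=0 queue=[T1] holders={T2,T3}
Step 6: signal(T3) -> count=0 queue=[] holders={T1,T2}
Step 7: wait(T3) -> count=0 queue=[T3] holders={T1,T2}
Step 8: signal(T1) -> count=0 queue=[] holders={T2,T3}
Step 9: signal(T3) -> count=1 queue=[] holders={T2}
Step 10: wait(T1) -> count=0 queue=[] holders={T1,T2}
Step 11: wait(T3) -> count=0 queue=[T3] holders={T1,T2}
Step 12: signal(T2) -> count=0 queue=[] holders={T1,T3}
Step 13: wait(T2) -> count=0 queue=[T2] holders={T1,T3}
Step 14: signal(T3) -> count=0 queue=[] holders={T1,T2}
Final holders: {T1,T2} -> T3 not in holders

Answer: no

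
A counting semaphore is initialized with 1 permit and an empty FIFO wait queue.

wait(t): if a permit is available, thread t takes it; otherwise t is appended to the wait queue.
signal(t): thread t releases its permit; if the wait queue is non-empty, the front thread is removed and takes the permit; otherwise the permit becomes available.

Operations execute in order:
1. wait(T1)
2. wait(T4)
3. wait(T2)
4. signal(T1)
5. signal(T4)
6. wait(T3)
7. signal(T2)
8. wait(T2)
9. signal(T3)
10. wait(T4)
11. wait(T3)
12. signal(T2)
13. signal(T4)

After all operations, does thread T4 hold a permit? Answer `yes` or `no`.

Step 1: wait(T1) -> count=0 queue=[] holders={T1}
Step 2: wait(T4) -> count=0 queue=[T4] holders={T1}
Step 3: wait(T2) -> count=0 queue=[T4,T2] holders={T1}
Step 4: signal(T1) -> count=0 queue=[T2] holders={T4}
Step 5: signal(T4) -> count=0 queue=[] holders={T2}
Step 6: wait(T3) -> count=0 queue=[T3] holders={T2}
Step 7: signal(T2) -> count=0 queue=[] holders={T3}
Step 8: wait(T2) -> count=0 queue=[T2] holders={T3}
Step 9: signal(T3) -> count=0 queue=[] holders={T2}
Step 10: wait(T4) -> count=0 queue=[T4] holders={T2}
Step 11: wait(T3) -> count=0 queue=[T4,T3] holders={T2}
Step 12: signal(T2) -> count=0 queue=[T3] holders={T4}
Step 13: signal(T4) -> count=0 queue=[] holders={T3}
Final holders: {T3} -> T4 not in holders

Answer: no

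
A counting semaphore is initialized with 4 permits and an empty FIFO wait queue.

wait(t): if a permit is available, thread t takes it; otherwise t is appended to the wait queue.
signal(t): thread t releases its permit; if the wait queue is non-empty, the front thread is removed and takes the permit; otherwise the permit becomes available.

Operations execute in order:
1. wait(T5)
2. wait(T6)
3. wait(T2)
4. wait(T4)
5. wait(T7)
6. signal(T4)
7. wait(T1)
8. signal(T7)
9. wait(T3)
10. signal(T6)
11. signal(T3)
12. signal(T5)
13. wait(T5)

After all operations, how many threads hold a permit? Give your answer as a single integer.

Answer: 3

Derivation:
Step 1: wait(T5) -> count=3 queue=[] holders={T5}
Step 2: wait(T6) -> count=2 queue=[] holders={T5,T6}
Step 3: wait(T2) -> count=1 queue=[] holders={T2,T5,T6}
Step 4: wait(T4) -> count=0 queue=[] holders={T2,T4,T5,T6}
Step 5: wait(T7) -> count=0 queue=[T7] holders={T2,T4,T5,T6}
Step 6: signal(T4) -> count=0 queue=[] holders={T2,T5,T6,T7}
Step 7: wait(T1) -> count=0 queue=[T1] holders={T2,T5,T6,T7}
Step 8: signal(T7) -> count=0 queue=[] holders={T1,T2,T5,T6}
Step 9: wait(T3) -> count=0 queue=[T3] holders={T1,T2,T5,T6}
Step 10: signal(T6) -> count=0 queue=[] holders={T1,T2,T3,T5}
Step 11: signal(T3) -> count=1 queue=[] holders={T1,T2,T5}
Step 12: signal(T5) -> count=2 queue=[] holders={T1,T2}
Step 13: wait(T5) -> count=1 queue=[] holders={T1,T2,T5}
Final holders: {T1,T2,T5} -> 3 thread(s)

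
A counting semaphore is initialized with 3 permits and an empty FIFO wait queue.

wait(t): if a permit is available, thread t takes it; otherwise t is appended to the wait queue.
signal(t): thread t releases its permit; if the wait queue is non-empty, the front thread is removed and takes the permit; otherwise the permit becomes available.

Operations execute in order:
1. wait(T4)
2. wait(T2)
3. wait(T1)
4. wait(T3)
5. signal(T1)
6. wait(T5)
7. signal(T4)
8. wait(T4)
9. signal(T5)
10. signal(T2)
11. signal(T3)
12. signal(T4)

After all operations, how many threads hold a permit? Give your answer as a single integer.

Answer: 0

Derivation:
Step 1: wait(T4) -> count=2 queue=[] holders={T4}
Step 2: wait(T2) -> count=1 queue=[] holders={T2,T4}
Step 3: wait(T1) -> count=0 queue=[] holders={T1,T2,T4}
Step 4: wait(T3) -> count=0 queue=[T3] holders={T1,T2,T4}
Step 5: signal(T1) -> count=0 queue=[] holders={T2,T3,T4}
Step 6: wait(T5) -> count=0 queue=[T5] holders={T2,T3,T4}
Step 7: signal(T4) -> count=0 queue=[] holders={T2,T3,T5}
Step 8: wait(T4) -> count=0 queue=[T4] holders={T2,T3,T5}
Step 9: signal(T5) -> count=0 queue=[] holders={T2,T3,T4}
Step 10: signal(T2) -> count=1 queue=[] holders={T3,T4}
Step 11: signal(T3) -> count=2 queue=[] holders={T4}
Step 12: signal(T4) -> count=3 queue=[] holders={none}
Final holders: {none} -> 0 thread(s)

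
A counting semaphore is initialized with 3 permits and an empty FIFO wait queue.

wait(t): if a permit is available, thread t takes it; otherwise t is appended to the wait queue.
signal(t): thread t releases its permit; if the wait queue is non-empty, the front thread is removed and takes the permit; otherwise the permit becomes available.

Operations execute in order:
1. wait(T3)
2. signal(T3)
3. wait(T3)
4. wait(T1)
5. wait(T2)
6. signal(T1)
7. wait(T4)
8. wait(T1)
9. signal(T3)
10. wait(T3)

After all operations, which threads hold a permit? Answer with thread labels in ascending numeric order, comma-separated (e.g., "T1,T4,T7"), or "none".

Answer: T1,T2,T4

Derivation:
Step 1: wait(T3) -> count=2 queue=[] holders={T3}
Step 2: signal(T3) -> count=3 queue=[] holders={none}
Step 3: wait(T3) -> count=2 queue=[] holders={T3}
Step 4: wait(T1) -> count=1 queue=[] holders={T1,T3}
Step 5: wait(T2) -> count=0 queue=[] holders={T1,T2,T3}
Step 6: signal(T1) -> count=1 queue=[] holders={T2,T3}
Step 7: wait(T4) -> count=0 queue=[] holders={T2,T3,T4}
Step 8: wait(T1) -> count=0 queue=[T1] holders={T2,T3,T4}
Step 9: signal(T3) -> count=0 queue=[] holders={T1,T2,T4}
Step 10: wait(T3) -> count=0 queue=[T3] holders={T1,T2,T4}
Final holders: T1,T2,T4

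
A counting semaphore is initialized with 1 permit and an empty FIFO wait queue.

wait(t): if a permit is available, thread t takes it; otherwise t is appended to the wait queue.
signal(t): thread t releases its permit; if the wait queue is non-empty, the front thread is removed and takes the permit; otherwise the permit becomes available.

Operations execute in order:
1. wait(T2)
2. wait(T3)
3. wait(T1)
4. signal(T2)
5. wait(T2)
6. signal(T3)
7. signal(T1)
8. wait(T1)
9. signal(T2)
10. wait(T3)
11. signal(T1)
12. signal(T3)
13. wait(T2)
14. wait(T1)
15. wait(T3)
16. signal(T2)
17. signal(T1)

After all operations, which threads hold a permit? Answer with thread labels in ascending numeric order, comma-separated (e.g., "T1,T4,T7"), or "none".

Answer: T3

Derivation:
Step 1: wait(T2) -> count=0 queue=[] holders={T2}
Step 2: wait(T3) -> count=0 queue=[T3] holders={T2}
Step 3: wait(T1) -> count=0 queue=[T3,T1] holders={T2}
Step 4: signal(T2) -> count=0 queue=[T1] holders={T3}
Step 5: wait(T2) -> count=0 queue=[T1,T2] holders={T3}
Step 6: signal(T3) -> count=0 queue=[T2] holders={T1}
Step 7: signal(T1) -> count=0 queue=[] holders={T2}
Step 8: wait(T1) -> count=0 queue=[T1] holders={T2}
Step 9: signal(T2) -> count=0 queue=[] holders={T1}
Step 10: wait(T3) -> count=0 queue=[T3] holders={T1}
Step 11: signal(T1) -> count=0 queue=[] holders={T3}
Step 12: signal(T3) -> count=1 queue=[] holders={none}
Step 13: wait(T2) -> count=0 queue=[] holders={T2}
Step 14: wait(T1) -> count=0 queue=[T1] holders={T2}
Step 15: wait(T3) -> count=0 queue=[T1,T3] holders={T2}
Step 16: signal(T2) -> count=0 queue=[T3] holders={T1}
Step 17: signal(T1) -> count=0 queue=[] holders={T3}
Final holders: T3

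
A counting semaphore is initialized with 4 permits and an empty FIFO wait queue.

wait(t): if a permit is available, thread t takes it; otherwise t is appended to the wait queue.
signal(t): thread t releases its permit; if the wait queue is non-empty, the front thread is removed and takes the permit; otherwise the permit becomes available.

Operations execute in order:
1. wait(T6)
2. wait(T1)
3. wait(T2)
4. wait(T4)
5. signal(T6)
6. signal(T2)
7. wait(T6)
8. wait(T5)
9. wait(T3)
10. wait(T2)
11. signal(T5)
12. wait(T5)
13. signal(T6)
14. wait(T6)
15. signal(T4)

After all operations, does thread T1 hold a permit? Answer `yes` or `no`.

Step 1: wait(T6) -> count=3 queue=[] holders={T6}
Step 2: wait(T1) -> count=2 queue=[] holders={T1,T6}
Step 3: wait(T2) -> count=1 queue=[] holders={T1,T2,T6}
Step 4: wait(T4) -> count=0 queue=[] holders={T1,T2,T4,T6}
Step 5: signal(T6) -> count=1 queue=[] holders={T1,T2,T4}
Step 6: signal(T2) -> count=2 queue=[] holders={T1,T4}
Step 7: wait(T6) -> count=1 queue=[] holders={T1,T4,T6}
Step 8: wait(T5) -> count=0 queue=[] holders={T1,T4,T5,T6}
Step 9: wait(T3) -> count=0 queue=[T3] holders={T1,T4,T5,T6}
Step 10: wait(T2) -> count=0 queue=[T3,T2] holders={T1,T4,T5,T6}
Step 11: signal(T5) -> count=0 queue=[T2] holders={T1,T3,T4,T6}
Step 12: wait(T5) -> count=0 queue=[T2,T5] holders={T1,T3,T4,T6}
Step 13: signal(T6) -> count=0 queue=[T5] holders={T1,T2,T3,T4}
Step 14: wait(T6) -> count=0 queue=[T5,T6] holders={T1,T2,T3,T4}
Step 15: signal(T4) -> count=0 queue=[T6] holders={T1,T2,T3,T5}
Final holders: {T1,T2,T3,T5} -> T1 in holders

Answer: yes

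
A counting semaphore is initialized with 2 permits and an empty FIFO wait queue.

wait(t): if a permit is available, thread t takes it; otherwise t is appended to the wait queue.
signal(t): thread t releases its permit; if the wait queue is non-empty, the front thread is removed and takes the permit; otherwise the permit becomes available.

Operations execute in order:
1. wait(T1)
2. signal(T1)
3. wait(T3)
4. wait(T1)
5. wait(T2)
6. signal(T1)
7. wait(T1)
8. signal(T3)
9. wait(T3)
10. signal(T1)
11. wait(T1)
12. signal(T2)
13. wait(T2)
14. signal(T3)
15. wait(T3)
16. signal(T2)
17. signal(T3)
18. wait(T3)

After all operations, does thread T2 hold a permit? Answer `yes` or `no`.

Step 1: wait(T1) -> count=1 queue=[] holders={T1}
Step 2: signal(T1) -> count=2 queue=[] holders={none}
Step 3: wait(T3) -> count=1 queue=[] holders={T3}
Step 4: wait(T1) -> count=0 queue=[] holders={T1,T3}
Step 5: wait(T2) -> count=0 queue=[T2] holders={T1,T3}
Step 6: signal(T1) -> count=0 queue=[] holders={T2,T3}
Step 7: wait(T1) -> count=0 queue=[T1] holders={T2,T3}
Step 8: signal(T3) -> count=0 queue=[] holders={T1,T2}
Step 9: wait(T3) -> count=0 queue=[T3] holders={T1,T2}
Step 10: signal(T1) -> count=0 queue=[] holders={T2,T3}
Step 11: wait(T1) -> count=0 queue=[T1] holders={T2,T3}
Step 12: signal(T2) -> count=0 queue=[] holders={T1,T3}
Step 13: wait(T2) -> count=0 queue=[T2] holders={T1,T3}
Step 14: signal(T3) -> count=0 queue=[] holders={T1,T2}
Step 15: wait(T3) -> count=0 queue=[T3] holders={T1,T2}
Step 16: signal(T2) -> count=0 queue=[] holders={T1,T3}
Step 17: signal(T3) -> count=1 queue=[] holders={T1}
Step 18: wait(T3) -> count=0 queue=[] holders={T1,T3}
Final holders: {T1,T3} -> T2 not in holders

Answer: no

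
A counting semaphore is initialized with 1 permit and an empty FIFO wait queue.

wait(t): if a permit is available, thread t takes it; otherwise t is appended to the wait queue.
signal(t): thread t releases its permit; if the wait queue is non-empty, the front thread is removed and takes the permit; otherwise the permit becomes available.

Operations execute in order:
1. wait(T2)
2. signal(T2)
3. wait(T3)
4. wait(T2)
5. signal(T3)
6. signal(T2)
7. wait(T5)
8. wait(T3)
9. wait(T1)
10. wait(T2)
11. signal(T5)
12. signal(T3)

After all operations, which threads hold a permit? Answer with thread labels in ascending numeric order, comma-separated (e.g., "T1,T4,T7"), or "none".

Step 1: wait(T2) -> count=0 queue=[] holders={T2}
Step 2: signal(T2) -> count=1 queue=[] holders={none}
Step 3: wait(T3) -> count=0 queue=[] holders={T3}
Step 4: wait(T2) -> count=0 queue=[T2] holders={T3}
Step 5: signal(T3) -> count=0 queue=[] holders={T2}
Step 6: signal(T2) -> count=1 queue=[] holders={none}
Step 7: wait(T5) -> count=0 queue=[] holders={T5}
Step 8: wait(T3) -> count=0 queue=[T3] holders={T5}
Step 9: wait(T1) -> count=0 queue=[T3,T1] holders={T5}
Step 10: wait(T2) -> count=0 queue=[T3,T1,T2] holders={T5}
Step 11: signal(T5) -> count=0 queue=[T1,T2] holders={T3}
Step 12: signal(T3) -> count=0 queue=[T2] holders={T1}
Final holders: T1

Answer: T1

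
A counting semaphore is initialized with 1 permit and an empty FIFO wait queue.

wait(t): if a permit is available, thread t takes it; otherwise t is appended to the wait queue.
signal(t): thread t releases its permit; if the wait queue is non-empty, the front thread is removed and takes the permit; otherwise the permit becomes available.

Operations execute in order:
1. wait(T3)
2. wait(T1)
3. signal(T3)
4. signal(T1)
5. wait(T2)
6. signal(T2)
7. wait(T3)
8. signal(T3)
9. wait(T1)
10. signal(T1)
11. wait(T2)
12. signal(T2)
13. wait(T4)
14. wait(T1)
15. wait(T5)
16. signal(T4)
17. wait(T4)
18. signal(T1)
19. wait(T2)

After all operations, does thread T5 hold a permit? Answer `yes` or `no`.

Answer: yes

Derivation:
Step 1: wait(T3) -> count=0 queue=[] holders={T3}
Step 2: wait(T1) -> count=0 queue=[T1] holders={T3}
Step 3: signal(T3) -> count=0 queue=[] holders={T1}
Step 4: signal(T1) -> count=1 queue=[] holders={none}
Step 5: wait(T2) -> count=0 queue=[] holders={T2}
Step 6: signal(T2) -> count=1 queue=[] holders={none}
Step 7: wait(T3) -> count=0 queue=[] holders={T3}
Step 8: signal(T3) -> count=1 queue=[] holders={none}
Step 9: wait(T1) -> count=0 queue=[] holders={T1}
Step 10: signal(T1) -> count=1 queue=[] holders={none}
Step 11: wait(T2) -> count=0 queue=[] holders={T2}
Step 12: signal(T2) -> count=1 queue=[] holders={none}
Step 13: wait(T4) -> count=0 queue=[] holders={T4}
Step 14: wait(T1) -> count=0 queue=[T1] holders={T4}
Step 15: wait(T5) -> count=0 queue=[T1,T5] holders={T4}
Step 16: signal(T4) -> count=0 queue=[T5] holders={T1}
Step 17: wait(T4) -> count=0 queue=[T5,T4] holders={T1}
Step 18: signal(T1) -> count=0 queue=[T4] holders={T5}
Step 19: wait(T2) -> count=0 queue=[T4,T2] holders={T5}
Final holders: {T5} -> T5 in holders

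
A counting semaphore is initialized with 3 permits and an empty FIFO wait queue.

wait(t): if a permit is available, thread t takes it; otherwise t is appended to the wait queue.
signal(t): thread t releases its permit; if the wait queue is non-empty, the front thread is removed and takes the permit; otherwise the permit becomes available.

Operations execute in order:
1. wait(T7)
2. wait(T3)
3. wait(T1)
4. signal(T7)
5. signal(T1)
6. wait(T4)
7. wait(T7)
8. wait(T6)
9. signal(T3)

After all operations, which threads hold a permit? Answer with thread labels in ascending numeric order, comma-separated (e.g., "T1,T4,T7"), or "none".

Answer: T4,T6,T7

Derivation:
Step 1: wait(T7) -> count=2 queue=[] holders={T7}
Step 2: wait(T3) -> count=1 queue=[] holders={T3,T7}
Step 3: wait(T1) -> count=0 queue=[] holders={T1,T3,T7}
Step 4: signal(T7) -> count=1 queue=[] holders={T1,T3}
Step 5: signal(T1) -> count=2 queue=[] holders={T3}
Step 6: wait(T4) -> count=1 queue=[] holders={T3,T4}
Step 7: wait(T7) -> count=0 queue=[] holders={T3,T4,T7}
Step 8: wait(T6) -> count=0 queue=[T6] holders={T3,T4,T7}
Step 9: signal(T3) -> count=0 queue=[] holders={T4,T6,T7}
Final holders: T4,T6,T7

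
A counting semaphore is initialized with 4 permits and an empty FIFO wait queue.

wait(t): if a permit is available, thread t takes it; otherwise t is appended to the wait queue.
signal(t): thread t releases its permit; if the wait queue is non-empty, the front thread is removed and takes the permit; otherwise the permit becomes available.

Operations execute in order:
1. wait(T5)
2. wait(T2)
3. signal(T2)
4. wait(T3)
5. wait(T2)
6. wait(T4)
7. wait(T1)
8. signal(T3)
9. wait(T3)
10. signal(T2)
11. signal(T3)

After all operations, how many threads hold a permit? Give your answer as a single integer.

Answer: 3

Derivation:
Step 1: wait(T5) -> count=3 queue=[] holders={T5}
Step 2: wait(T2) -> count=2 queue=[] holders={T2,T5}
Step 3: signal(T2) -> count=3 queue=[] holders={T5}
Step 4: wait(T3) -> count=2 queue=[] holders={T3,T5}
Step 5: wait(T2) -> count=1 queue=[] holders={T2,T3,T5}
Step 6: wait(T4) -> count=0 queue=[] holders={T2,T3,T4,T5}
Step 7: wait(T1) -> count=0 queue=[T1] holders={T2,T3,T4,T5}
Step 8: signal(T3) -> count=0 queue=[] holders={T1,T2,T4,T5}
Step 9: wait(T3) -> count=0 queue=[T3] holders={T1,T2,T4,T5}
Step 10: signal(T2) -> count=0 queue=[] holders={T1,T3,T4,T5}
Step 11: signal(T3) -> count=1 queue=[] holders={T1,T4,T5}
Final holders: {T1,T4,T5} -> 3 thread(s)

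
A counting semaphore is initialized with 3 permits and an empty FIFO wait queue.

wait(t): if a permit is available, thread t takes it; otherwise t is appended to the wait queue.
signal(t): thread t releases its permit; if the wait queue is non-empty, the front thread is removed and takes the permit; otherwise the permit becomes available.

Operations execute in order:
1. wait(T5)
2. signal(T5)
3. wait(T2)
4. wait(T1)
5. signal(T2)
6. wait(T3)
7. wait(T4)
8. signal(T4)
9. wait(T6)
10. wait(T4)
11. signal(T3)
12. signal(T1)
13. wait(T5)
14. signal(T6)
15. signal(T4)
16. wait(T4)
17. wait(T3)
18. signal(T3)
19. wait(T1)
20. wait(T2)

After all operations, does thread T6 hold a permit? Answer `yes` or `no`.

Step 1: wait(T5) -> count=2 queue=[] holders={T5}
Step 2: signal(T5) -> count=3 queue=[] holders={none}
Step 3: wait(T2) -> count=2 queue=[] holders={T2}
Step 4: wait(T1) -> count=1 queue=[] holders={T1,T2}
Step 5: signal(T2) -> count=2 queue=[] holders={T1}
Step 6: wait(T3) -> count=1 queue=[] holders={T1,T3}
Step 7: wait(T4) -> count=0 queue=[] holders={T1,T3,T4}
Step 8: signal(T4) -> count=1 queue=[] holders={T1,T3}
Step 9: wait(T6) -> count=0 queue=[] holders={T1,T3,T6}
Step 10: wait(T4) -> count=0 queue=[T4] holders={T1,T3,T6}
Step 11: signal(T3) -> count=0 queue=[] holders={T1,T4,T6}
Step 12: signal(T1) -> count=1 queue=[] holders={T4,T6}
Step 13: wait(T5) -> count=0 queue=[] holders={T4,T5,T6}
Step 14: signal(T6) -> count=1 queue=[] holders={T4,T5}
Step 15: signal(T4) -> count=2 queue=[] holders={T5}
Step 16: wait(T4) -> count=1 queue=[] holders={T4,T5}
Step 17: wait(T3) -> count=0 queue=[] holders={T3,T4,T5}
Step 18: signal(T3) -> count=1 queue=[] holders={T4,T5}
Step 19: wait(T1) -> count=0 queue=[] holders={T1,T4,T5}
Step 20: wait(T2) -> count=0 queue=[T2] holders={T1,T4,T5}
Final holders: {T1,T4,T5} -> T6 not in holders

Answer: no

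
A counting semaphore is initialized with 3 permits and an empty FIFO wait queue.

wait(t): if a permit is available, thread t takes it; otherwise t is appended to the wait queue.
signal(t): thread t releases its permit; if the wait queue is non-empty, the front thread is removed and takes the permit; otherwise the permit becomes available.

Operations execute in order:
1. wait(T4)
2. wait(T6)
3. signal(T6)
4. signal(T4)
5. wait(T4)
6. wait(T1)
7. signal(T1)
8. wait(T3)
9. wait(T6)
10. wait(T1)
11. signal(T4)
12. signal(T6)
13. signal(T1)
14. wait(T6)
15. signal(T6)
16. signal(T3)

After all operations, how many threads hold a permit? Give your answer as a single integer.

Answer: 0

Derivation:
Step 1: wait(T4) -> count=2 queue=[] holders={T4}
Step 2: wait(T6) -> count=1 queue=[] holders={T4,T6}
Step 3: signal(T6) -> count=2 queue=[] holders={T4}
Step 4: signal(T4) -> count=3 queue=[] holders={none}
Step 5: wait(T4) -> count=2 queue=[] holders={T4}
Step 6: wait(T1) -> count=1 queue=[] holders={T1,T4}
Step 7: signal(T1) -> count=2 queue=[] holders={T4}
Step 8: wait(T3) -> count=1 queue=[] holders={T3,T4}
Step 9: wait(T6) -> count=0 queue=[] holders={T3,T4,T6}
Step 10: wait(T1) -> count=0 queue=[T1] holders={T3,T4,T6}
Step 11: signal(T4) -> count=0 queue=[] holders={T1,T3,T6}
Step 12: signal(T6) -> count=1 queue=[] holders={T1,T3}
Step 13: signal(T1) -> count=2 queue=[] holders={T3}
Step 14: wait(T6) -> count=1 queue=[] holders={T3,T6}
Step 15: signal(T6) -> count=2 queue=[] holders={T3}
Step 16: signal(T3) -> count=3 queue=[] holders={none}
Final holders: {none} -> 0 thread(s)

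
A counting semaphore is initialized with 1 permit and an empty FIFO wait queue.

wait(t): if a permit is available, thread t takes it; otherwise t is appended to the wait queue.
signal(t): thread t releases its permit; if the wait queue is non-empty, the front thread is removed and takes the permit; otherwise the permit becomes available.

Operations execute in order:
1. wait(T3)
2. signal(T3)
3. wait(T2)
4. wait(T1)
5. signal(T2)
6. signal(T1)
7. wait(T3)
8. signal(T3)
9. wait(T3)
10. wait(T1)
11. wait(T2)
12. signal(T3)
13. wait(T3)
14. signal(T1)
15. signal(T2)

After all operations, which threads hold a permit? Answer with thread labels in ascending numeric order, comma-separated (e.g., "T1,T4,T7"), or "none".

Answer: T3

Derivation:
Step 1: wait(T3) -> count=0 queue=[] holders={T3}
Step 2: signal(T3) -> count=1 queue=[] holders={none}
Step 3: wait(T2) -> count=0 queue=[] holders={T2}
Step 4: wait(T1) -> count=0 queue=[T1] holders={T2}
Step 5: signal(T2) -> count=0 queue=[] holders={T1}
Step 6: signal(T1) -> count=1 queue=[] holders={none}
Step 7: wait(T3) -> count=0 queue=[] holders={T3}
Step 8: signal(T3) -> count=1 queue=[] holders={none}
Step 9: wait(T3) -> count=0 queue=[] holders={T3}
Step 10: wait(T1) -> count=0 queue=[T1] holders={T3}
Step 11: wait(T2) -> count=0 queue=[T1,T2] holders={T3}
Step 12: signal(T3) -> count=0 queue=[T2] holders={T1}
Step 13: wait(T3) -> count=0 queue=[T2,T3] holders={T1}
Step 14: signal(T1) -> count=0 queue=[T3] holders={T2}
Step 15: signal(T2) -> count=0 queue=[] holders={T3}
Final holders: T3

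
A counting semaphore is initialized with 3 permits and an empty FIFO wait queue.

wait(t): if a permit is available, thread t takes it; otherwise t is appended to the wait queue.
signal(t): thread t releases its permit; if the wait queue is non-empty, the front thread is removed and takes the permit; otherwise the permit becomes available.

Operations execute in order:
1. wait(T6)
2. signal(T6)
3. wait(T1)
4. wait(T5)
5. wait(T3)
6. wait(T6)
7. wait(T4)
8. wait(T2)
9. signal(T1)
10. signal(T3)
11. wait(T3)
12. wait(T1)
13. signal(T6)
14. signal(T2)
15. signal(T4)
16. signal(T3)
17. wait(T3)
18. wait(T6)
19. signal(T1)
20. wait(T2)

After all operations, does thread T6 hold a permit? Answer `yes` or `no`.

Answer: yes

Derivation:
Step 1: wait(T6) -> count=2 queue=[] holders={T6}
Step 2: signal(T6) -> count=3 queue=[] holders={none}
Step 3: wait(T1) -> count=2 queue=[] holders={T1}
Step 4: wait(T5) -> count=1 queue=[] holders={T1,T5}
Step 5: wait(T3) -> count=0 queue=[] holders={T1,T3,T5}
Step 6: wait(T6) -> count=0 queue=[T6] holders={T1,T3,T5}
Step 7: wait(T4) -> count=0 queue=[T6,T4] holders={T1,T3,T5}
Step 8: wait(T2) -> count=0 queue=[T6,T4,T2] holders={T1,T3,T5}
Step 9: signal(T1) -> count=0 queue=[T4,T2] holders={T3,T5,T6}
Step 10: signal(T3) -> count=0 queue=[T2] holders={T4,T5,T6}
Step 11: wait(T3) -> count=0 queue=[T2,T3] holders={T4,T5,T6}
Step 12: wait(T1) -> count=0 queue=[T2,T3,T1] holders={T4,T5,T6}
Step 13: signal(T6) -> count=0 queue=[T3,T1] holders={T2,T4,T5}
Step 14: signal(T2) -> count=0 queue=[T1] holders={T3,T4,T5}
Step 15: signal(T4) -> count=0 queue=[] holders={T1,T3,T5}
Step 16: signal(T3) -> count=1 queue=[] holders={T1,T5}
Step 17: wait(T3) -> count=0 queue=[] holders={T1,T3,T5}
Step 18: wait(T6) -> count=0 queue=[T6] holders={T1,T3,T5}
Step 19: signal(T1) -> count=0 queue=[] holders={T3,T5,T6}
Step 20: wait(T2) -> count=0 queue=[T2] holders={T3,T5,T6}
Final holders: {T3,T5,T6} -> T6 in holders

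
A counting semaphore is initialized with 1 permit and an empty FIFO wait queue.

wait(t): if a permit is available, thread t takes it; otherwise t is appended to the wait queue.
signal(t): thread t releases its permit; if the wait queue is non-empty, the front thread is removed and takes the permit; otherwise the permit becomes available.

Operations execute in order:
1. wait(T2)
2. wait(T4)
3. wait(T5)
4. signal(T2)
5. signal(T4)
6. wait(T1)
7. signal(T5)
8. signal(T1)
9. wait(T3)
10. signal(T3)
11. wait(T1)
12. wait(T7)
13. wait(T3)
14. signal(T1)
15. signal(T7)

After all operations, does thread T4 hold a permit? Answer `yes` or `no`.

Answer: no

Derivation:
Step 1: wait(T2) -> count=0 queue=[] holders={T2}
Step 2: wait(T4) -> count=0 queue=[T4] holders={T2}
Step 3: wait(T5) -> count=0 queue=[T4,T5] holders={T2}
Step 4: signal(T2) -> count=0 queue=[T5] holders={T4}
Step 5: signal(T4) -> count=0 queue=[] holders={T5}
Step 6: wait(T1) -> count=0 queue=[T1] holders={T5}
Step 7: signal(T5) -> count=0 queue=[] holders={T1}
Step 8: signal(T1) -> count=1 queue=[] holders={none}
Step 9: wait(T3) -> count=0 queue=[] holders={T3}
Step 10: signal(T3) -> count=1 queue=[] holders={none}
Step 11: wait(T1) -> count=0 queue=[] holders={T1}
Step 12: wait(T7) -> count=0 queue=[T7] holders={T1}
Step 13: wait(T3) -> count=0 queue=[T7,T3] holders={T1}
Step 14: signal(T1) -> count=0 queue=[T3] holders={T7}
Step 15: signal(T7) -> count=0 queue=[] holders={T3}
Final holders: {T3} -> T4 not in holders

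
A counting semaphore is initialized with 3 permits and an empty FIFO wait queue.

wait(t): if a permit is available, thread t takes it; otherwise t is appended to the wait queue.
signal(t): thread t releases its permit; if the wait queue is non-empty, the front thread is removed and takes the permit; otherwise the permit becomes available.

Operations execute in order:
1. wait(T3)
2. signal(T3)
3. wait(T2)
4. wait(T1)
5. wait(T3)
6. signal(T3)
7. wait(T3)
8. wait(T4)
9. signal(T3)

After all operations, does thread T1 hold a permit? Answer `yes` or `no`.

Step 1: wait(T3) -> count=2 queue=[] holders={T3}
Step 2: signal(T3) -> count=3 queue=[] holders={none}
Step 3: wait(T2) -> count=2 queue=[] holders={T2}
Step 4: wait(T1) -> count=1 queue=[] holders={T1,T2}
Step 5: wait(T3) -> count=0 queue=[] holders={T1,T2,T3}
Step 6: signal(T3) -> count=1 queue=[] holders={T1,T2}
Step 7: wait(T3) -> count=0 queue=[] holders={T1,T2,T3}
Step 8: wait(T4) -> count=0 queue=[T4] holders={T1,T2,T3}
Step 9: signal(T3) -> count=0 queue=[] holders={T1,T2,T4}
Final holders: {T1,T2,T4} -> T1 in holders

Answer: yes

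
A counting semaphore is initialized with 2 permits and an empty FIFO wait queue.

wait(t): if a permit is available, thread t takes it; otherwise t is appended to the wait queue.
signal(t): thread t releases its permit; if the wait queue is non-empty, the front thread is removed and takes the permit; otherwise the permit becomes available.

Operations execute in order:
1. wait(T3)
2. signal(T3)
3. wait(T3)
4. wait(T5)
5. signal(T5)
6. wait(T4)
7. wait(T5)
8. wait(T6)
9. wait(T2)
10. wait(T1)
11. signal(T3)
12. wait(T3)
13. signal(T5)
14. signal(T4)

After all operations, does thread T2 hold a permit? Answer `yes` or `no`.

Answer: yes

Derivation:
Step 1: wait(T3) -> count=1 queue=[] holders={T3}
Step 2: signal(T3) -> count=2 queue=[] holders={none}
Step 3: wait(T3) -> count=1 queue=[] holders={T3}
Step 4: wait(T5) -> count=0 queue=[] holders={T3,T5}
Step 5: signal(T5) -> count=1 queue=[] holders={T3}
Step 6: wait(T4) -> count=0 queue=[] holders={T3,T4}
Step 7: wait(T5) -> count=0 queue=[T5] holders={T3,T4}
Step 8: wait(T6) -> count=0 queue=[T5,T6] holders={T3,T4}
Step 9: wait(T2) -> count=0 queue=[T5,T6,T2] holders={T3,T4}
Step 10: wait(T1) -> count=0 queue=[T5,T6,T2,T1] holders={T3,T4}
Step 11: signal(T3) -> count=0 queue=[T6,T2,T1] holders={T4,T5}
Step 12: wait(T3) -> count=0 queue=[T6,T2,T1,T3] holders={T4,T5}
Step 13: signal(T5) -> count=0 queue=[T2,T1,T3] holders={T4,T6}
Step 14: signal(T4) -> count=0 queue=[T1,T3] holders={T2,T6}
Final holders: {T2,T6} -> T2 in holders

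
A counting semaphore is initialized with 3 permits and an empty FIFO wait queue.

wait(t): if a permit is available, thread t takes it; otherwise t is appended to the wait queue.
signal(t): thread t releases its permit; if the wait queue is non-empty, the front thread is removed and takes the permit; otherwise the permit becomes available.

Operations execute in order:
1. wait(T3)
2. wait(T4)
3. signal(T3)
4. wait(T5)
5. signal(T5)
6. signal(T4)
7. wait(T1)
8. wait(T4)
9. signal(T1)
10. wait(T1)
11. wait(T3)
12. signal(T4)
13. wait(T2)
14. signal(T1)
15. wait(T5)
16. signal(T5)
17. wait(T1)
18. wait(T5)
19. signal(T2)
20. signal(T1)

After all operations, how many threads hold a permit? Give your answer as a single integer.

Answer: 2

Derivation:
Step 1: wait(T3) -> count=2 queue=[] holders={T3}
Step 2: wait(T4) -> count=1 queue=[] holders={T3,T4}
Step 3: signal(T3) -> count=2 queue=[] holders={T4}
Step 4: wait(T5) -> count=1 queue=[] holders={T4,T5}
Step 5: signal(T5) -> count=2 queue=[] holders={T4}
Step 6: signal(T4) -> count=3 queue=[] holders={none}
Step 7: wait(T1) -> count=2 queue=[] holders={T1}
Step 8: wait(T4) -> count=1 queue=[] holders={T1,T4}
Step 9: signal(T1) -> count=2 queue=[] holders={T4}
Step 10: wait(T1) -> count=1 queue=[] holders={T1,T4}
Step 11: wait(T3) -> count=0 queue=[] holders={T1,T3,T4}
Step 12: signal(T4) -> count=1 queue=[] holders={T1,T3}
Step 13: wait(T2) -> count=0 queue=[] holders={T1,T2,T3}
Step 14: signal(T1) -> count=1 queue=[] holders={T2,T3}
Step 15: wait(T5) -> count=0 queue=[] holders={T2,T3,T5}
Step 16: signal(T5) -> count=1 queue=[] holders={T2,T3}
Step 17: wait(T1) -> count=0 queue=[] holders={T1,T2,T3}
Step 18: wait(T5) -> count=0 queue=[T5] holders={T1,T2,T3}
Step 19: signal(T2) -> count=0 queue=[] holders={T1,T3,T5}
Step 20: signal(T1) -> count=1 queue=[] holders={T3,T5}
Final holders: {T3,T5} -> 2 thread(s)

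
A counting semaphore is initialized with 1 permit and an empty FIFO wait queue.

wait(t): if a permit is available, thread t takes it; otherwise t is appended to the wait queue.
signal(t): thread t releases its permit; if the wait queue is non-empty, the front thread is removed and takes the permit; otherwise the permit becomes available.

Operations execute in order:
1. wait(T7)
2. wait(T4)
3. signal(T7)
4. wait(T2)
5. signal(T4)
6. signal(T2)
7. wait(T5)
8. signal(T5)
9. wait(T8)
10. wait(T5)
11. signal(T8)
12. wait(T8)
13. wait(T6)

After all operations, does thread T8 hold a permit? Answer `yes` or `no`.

Answer: no

Derivation:
Step 1: wait(T7) -> count=0 queue=[] holders={T7}
Step 2: wait(T4) -> count=0 queue=[T4] holders={T7}
Step 3: signal(T7) -> count=0 queue=[] holders={T4}
Step 4: wait(T2) -> count=0 queue=[T2] holders={T4}
Step 5: signal(T4) -> count=0 queue=[] holders={T2}
Step 6: signal(T2) -> count=1 queue=[] holders={none}
Step 7: wait(T5) -> count=0 queue=[] holders={T5}
Step 8: signal(T5) -> count=1 queue=[] holders={none}
Step 9: wait(T8) -> count=0 queue=[] holders={T8}
Step 10: wait(T5) -> count=0 queue=[T5] holders={T8}
Step 11: signal(T8) -> count=0 queue=[] holders={T5}
Step 12: wait(T8) -> count=0 queue=[T8] holders={T5}
Step 13: wait(T6) -> count=0 queue=[T8,T6] holders={T5}
Final holders: {T5} -> T8 not in holders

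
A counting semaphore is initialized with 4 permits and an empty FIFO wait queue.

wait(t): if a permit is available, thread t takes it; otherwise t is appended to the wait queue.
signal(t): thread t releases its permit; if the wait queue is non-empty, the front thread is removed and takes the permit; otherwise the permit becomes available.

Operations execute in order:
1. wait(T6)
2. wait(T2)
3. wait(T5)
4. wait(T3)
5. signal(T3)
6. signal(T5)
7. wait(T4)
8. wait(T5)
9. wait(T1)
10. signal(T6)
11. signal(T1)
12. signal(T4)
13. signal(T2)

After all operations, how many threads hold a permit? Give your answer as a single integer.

Step 1: wait(T6) -> count=3 queue=[] holders={T6}
Step 2: wait(T2) -> count=2 queue=[] holders={T2,T6}
Step 3: wait(T5) -> count=1 queue=[] holders={T2,T5,T6}
Step 4: wait(T3) -> count=0 queue=[] holders={T2,T3,T5,T6}
Step 5: signal(T3) -> count=1 queue=[] holders={T2,T5,T6}
Step 6: signal(T5) -> count=2 queue=[] holders={T2,T6}
Step 7: wait(T4) -> count=1 queue=[] holders={T2,T4,T6}
Step 8: wait(T5) -> count=0 queue=[] holders={T2,T4,T5,T6}
Step 9: wait(T1) -> count=0 queue=[T1] holders={T2,T4,T5,T6}
Step 10: signal(T6) -> count=0 queue=[] holders={T1,T2,T4,T5}
Step 11: signal(T1) -> count=1 queue=[] holders={T2,T4,T5}
Step 12: signal(T4) -> count=2 queue=[] holders={T2,T5}
Step 13: signal(T2) -> count=3 queue=[] holders={T5}
Final holders: {T5} -> 1 thread(s)

Answer: 1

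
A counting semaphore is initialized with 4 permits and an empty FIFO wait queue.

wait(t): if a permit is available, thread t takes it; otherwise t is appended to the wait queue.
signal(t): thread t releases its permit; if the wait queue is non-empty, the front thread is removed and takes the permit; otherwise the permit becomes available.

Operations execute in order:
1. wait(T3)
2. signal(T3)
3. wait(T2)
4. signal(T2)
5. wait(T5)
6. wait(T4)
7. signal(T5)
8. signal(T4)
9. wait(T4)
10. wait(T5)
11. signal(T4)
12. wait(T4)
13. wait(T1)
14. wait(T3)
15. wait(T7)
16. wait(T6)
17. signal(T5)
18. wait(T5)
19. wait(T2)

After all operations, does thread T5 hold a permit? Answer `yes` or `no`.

Step 1: wait(T3) -> count=3 queue=[] holders={T3}
Step 2: signal(T3) -> count=4 queue=[] holders={none}
Step 3: wait(T2) -> count=3 queue=[] holders={T2}
Step 4: signal(T2) -> count=4 queue=[] holders={none}
Step 5: wait(T5) -> count=3 queue=[] holders={T5}
Step 6: wait(T4) -> count=2 queue=[] holders={T4,T5}
Step 7: signal(T5) -> count=3 queue=[] holders={T4}
Step 8: signal(T4) -> count=4 queue=[] holders={none}
Step 9: wait(T4) -> count=3 queue=[] holders={T4}
Step 10: wait(T5) -> count=2 queue=[] holders={T4,T5}
Step 11: signal(T4) -> count=3 queue=[] holders={T5}
Step 12: wait(T4) -> count=2 queue=[] holders={T4,T5}
Step 13: wait(T1) -> count=1 queue=[] holders={T1,T4,T5}
Step 14: wait(T3) -> count=0 queue=[] holders={T1,T3,T4,T5}
Step 15: wait(T7) -> count=0 queue=[T7] holders={T1,T3,T4,T5}
Step 16: wait(T6) -> count=0 queue=[T7,T6] holders={T1,T3,T4,T5}
Step 17: signal(T5) -> count=0 queue=[T6] holders={T1,T3,T4,T7}
Step 18: wait(T5) -> count=0 queue=[T6,T5] holders={T1,T3,T4,T7}
Step 19: wait(T2) -> count=0 queue=[T6,T5,T2] holders={T1,T3,T4,T7}
Final holders: {T1,T3,T4,T7} -> T5 not in holders

Answer: no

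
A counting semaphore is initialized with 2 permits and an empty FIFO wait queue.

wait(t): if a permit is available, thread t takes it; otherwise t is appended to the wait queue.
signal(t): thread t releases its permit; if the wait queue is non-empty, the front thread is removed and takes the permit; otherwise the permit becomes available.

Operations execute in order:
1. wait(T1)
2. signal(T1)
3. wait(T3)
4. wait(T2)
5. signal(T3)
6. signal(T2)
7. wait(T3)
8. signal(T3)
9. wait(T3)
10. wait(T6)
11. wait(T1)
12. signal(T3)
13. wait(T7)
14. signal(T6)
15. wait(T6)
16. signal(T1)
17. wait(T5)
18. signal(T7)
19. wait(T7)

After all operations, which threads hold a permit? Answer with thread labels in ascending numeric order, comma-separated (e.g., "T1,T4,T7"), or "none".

Step 1: wait(T1) -> count=1 queue=[] holders={T1}
Step 2: signal(T1) -> count=2 queue=[] holders={none}
Step 3: wait(T3) -> count=1 queue=[] holders={T3}
Step 4: wait(T2) -> count=0 queue=[] holders={T2,T3}
Step 5: signal(T3) -> count=1 queue=[] holders={T2}
Step 6: signal(T2) -> count=2 queue=[] holders={none}
Step 7: wait(T3) -> count=1 queue=[] holders={T3}
Step 8: signal(T3) -> count=2 queue=[] holders={none}
Step 9: wait(T3) -> count=1 queue=[] holders={T3}
Step 10: wait(T6) -> count=0 queue=[] holders={T3,T6}
Step 11: wait(T1) -> count=0 queue=[T1] holders={T3,T6}
Step 12: signal(T3) -> count=0 queue=[] holders={T1,T6}
Step 13: wait(T7) -> count=0 queue=[T7] holders={T1,T6}
Step 14: signal(T6) -> count=0 queue=[] holders={T1,T7}
Step 15: wait(T6) -> count=0 queue=[T6] holders={T1,T7}
Step 16: signal(T1) -> count=0 queue=[] holders={T6,T7}
Step 17: wait(T5) -> count=0 queue=[T5] holders={T6,T7}
Step 18: signal(T7) -> count=0 queue=[] holders={T5,T6}
Step 19: wait(T7) -> count=0 queue=[T7] holders={T5,T6}
Final holders: T5,T6

Answer: T5,T6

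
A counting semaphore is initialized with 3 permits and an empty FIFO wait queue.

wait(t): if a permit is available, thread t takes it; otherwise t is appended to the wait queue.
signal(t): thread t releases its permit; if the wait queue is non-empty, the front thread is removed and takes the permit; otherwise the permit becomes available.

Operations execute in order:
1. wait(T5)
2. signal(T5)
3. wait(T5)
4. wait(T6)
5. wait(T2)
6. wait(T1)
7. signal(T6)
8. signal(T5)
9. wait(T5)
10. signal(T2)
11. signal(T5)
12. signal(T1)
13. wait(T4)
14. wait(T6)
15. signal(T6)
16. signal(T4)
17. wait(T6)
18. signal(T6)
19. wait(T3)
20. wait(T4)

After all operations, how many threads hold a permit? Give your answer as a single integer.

Answer: 2

Derivation:
Step 1: wait(T5) -> count=2 queue=[] holders={T5}
Step 2: signal(T5) -> count=3 queue=[] holders={none}
Step 3: wait(T5) -> count=2 queue=[] holders={T5}
Step 4: wait(T6) -> count=1 queue=[] holders={T5,T6}
Step 5: wait(T2) -> count=0 queue=[] holders={T2,T5,T6}
Step 6: wait(T1) -> count=0 queue=[T1] holders={T2,T5,T6}
Step 7: signal(T6) -> count=0 queue=[] holders={T1,T2,T5}
Step 8: signal(T5) -> count=1 queue=[] holders={T1,T2}
Step 9: wait(T5) -> count=0 queue=[] holders={T1,T2,T5}
Step 10: signal(T2) -> count=1 queue=[] holders={T1,T5}
Step 11: signal(T5) -> count=2 queue=[] holders={T1}
Step 12: signal(T1) -> count=3 queue=[] holders={none}
Step 13: wait(T4) -> count=2 queue=[] holders={T4}
Step 14: wait(T6) -> count=1 queue=[] holders={T4,T6}
Step 15: signal(T6) -> count=2 queue=[] holders={T4}
Step 16: signal(T4) -> count=3 queue=[] holders={none}
Step 17: wait(T6) -> count=2 queue=[] holders={T6}
Step 18: signal(T6) -> count=3 queue=[] holders={none}
Step 19: wait(T3) -> count=2 queue=[] holders={T3}
Step 20: wait(T4) -> count=1 queue=[] holders={T3,T4}
Final holders: {T3,T4} -> 2 thread(s)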